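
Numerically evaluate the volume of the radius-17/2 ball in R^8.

Volume = π^{8/2}·(17/2)^8/Γ(5) = 6975757441·π^4/6144 ≈ 1.10596e+08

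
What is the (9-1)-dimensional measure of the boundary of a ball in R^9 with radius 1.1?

S_9(1.1) = 2·π^(9/2)·(1.1)^8 / Γ(9/2) ≈ 63.6358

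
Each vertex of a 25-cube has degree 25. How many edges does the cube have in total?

The 25-cube has n·2^(n-1) = 25·2^24 = 25·16777216 = 419430400 edges.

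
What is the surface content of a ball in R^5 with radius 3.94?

|∂B_5(3.94)| ≈ 6342.4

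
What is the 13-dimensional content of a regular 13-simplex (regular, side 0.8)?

V_13 = √(14) · 0.8^13 / (13! · 2^(13/2)) ≈ 3.64971e-13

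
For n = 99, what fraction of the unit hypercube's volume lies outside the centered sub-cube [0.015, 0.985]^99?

1 - (1 - 2·0.015)^99 = 1 - 0.97^99 ≈ 0.950977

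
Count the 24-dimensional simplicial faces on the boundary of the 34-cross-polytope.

Number of 24-faces = 2^(24+1) · C(34,24+1) = 33554432 · 52451256 = 1759972102766592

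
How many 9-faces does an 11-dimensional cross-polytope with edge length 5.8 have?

Number of 9-faces = 2^(9+1) · C(11,9+1) = 1024 · 11 = 11264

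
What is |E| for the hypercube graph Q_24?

The 24-cube has n·2^(n-1) = 24·2^23 = 24·8388608 = 201326592 edges.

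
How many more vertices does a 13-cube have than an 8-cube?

The 13-cube has 2^13 = 8192 vertices. The 8-cube has 2^8 = 256 vertices. Difference: 8192 - 256 = 7936.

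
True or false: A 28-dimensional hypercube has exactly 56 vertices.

False. The 28-cube has 2^28 = 268435456 vertices.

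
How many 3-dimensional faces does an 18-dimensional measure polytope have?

Choose 3 of 18 axes to span the face (C(18,3) = 816 ways), then fix each of the remaining 15 coordinates at one of its two extreme values (2^15 = 32768 ways): 816·32768 = 26738688.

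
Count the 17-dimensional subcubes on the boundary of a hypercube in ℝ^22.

Number of 17-faces = C(22,17) · 2^(22-17) = 26334 · 32 = 842688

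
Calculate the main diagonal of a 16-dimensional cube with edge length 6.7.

Diagonal = √16 · 6.7 = 26.8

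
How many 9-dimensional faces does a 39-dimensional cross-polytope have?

f_9(39-orthoplex) = 2^10 · (39 choose 10) = 651003285504.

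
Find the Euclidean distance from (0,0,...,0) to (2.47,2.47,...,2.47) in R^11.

Diagonal = √11 · 2.47 ≈ 8.19206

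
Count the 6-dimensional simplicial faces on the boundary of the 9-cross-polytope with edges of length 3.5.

f_6(9-orthoplex) = 2^7 · (9 choose 7) = 4608.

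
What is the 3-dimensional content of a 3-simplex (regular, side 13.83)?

Volume = (√2/12) · 13.83³ = 311.746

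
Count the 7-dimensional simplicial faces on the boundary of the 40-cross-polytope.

An n-cross-polytope has 2^(k+1)·C(n,k+1) k-faces. Here 2^8·C(40,8) = 256·76904685 = 19687599360.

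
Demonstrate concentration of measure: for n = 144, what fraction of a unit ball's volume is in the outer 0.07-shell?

1 - (1-0.07)^144 ≈ 0.999971 ≈ 99.997106%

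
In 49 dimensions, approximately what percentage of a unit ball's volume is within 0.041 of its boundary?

1 - (1-0.041)^49 ≈ 0.871438 ≈ 87.14%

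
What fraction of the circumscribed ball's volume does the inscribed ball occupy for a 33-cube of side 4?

The radii are 4/2 and 4√33/2, so the volume ratio is (1/√33)^33 = 33^{-33/2} ≈ 8.80076e-26.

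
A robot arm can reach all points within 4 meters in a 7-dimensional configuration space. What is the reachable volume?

V = 262144·π^3/105 ≈ 77410.6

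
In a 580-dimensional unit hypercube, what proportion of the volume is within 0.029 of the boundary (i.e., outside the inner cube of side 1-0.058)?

1 - (1 - 2·0.029)^580 = 1 - 0.942^580 ≈ 1 - 8.903e-16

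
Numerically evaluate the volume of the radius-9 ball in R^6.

V = 177147·π^3/2 ≈ 2.74633e+06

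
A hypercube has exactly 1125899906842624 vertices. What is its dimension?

n = log_2(1125899906842624) = 50.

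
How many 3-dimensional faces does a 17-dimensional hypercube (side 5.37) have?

Number of 3-faces = C(17,3) · 2^(17-3) = 680 · 16384 = 11141120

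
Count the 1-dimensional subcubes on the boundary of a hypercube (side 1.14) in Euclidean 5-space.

An n-cube has C(n,k)·2^(n-k) k-faces. Here C(5,1)·2^4 = 5·16 = 80.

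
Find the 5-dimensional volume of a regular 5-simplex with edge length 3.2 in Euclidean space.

Volume = 3.2^5 · √(6/2^5) / 5! ≈ 1.21079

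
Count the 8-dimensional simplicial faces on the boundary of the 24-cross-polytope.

Number of 8-faces = 2^(8+1) · C(24,8+1) = 512 · 1307504 = 669442048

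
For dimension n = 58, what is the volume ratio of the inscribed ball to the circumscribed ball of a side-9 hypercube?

V_in/V_out = n^(-n/2) = 58^(-58/2) ≈ 7.25418e-52.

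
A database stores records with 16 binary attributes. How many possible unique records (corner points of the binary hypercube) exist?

The 16-cube has 2^16 = 65536 vertices.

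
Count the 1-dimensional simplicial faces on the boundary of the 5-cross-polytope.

Number of 1-faces = 2^(1+1) · C(5,1+1) = 4 · 10 = 40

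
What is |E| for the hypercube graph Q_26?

Each of the 2^26 = 67108864 vertices has degree 26; total edges = 26·2^26/2 = 872415232.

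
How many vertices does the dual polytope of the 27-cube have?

The 27-dimensional cross-polytope has 2n = 2·27 = 54 vertices.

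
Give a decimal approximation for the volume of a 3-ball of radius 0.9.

The n-ball volume is π^(n/2)·r^n/Γ(n/2+1). With n=3, r=0.9: V ≈ 3.05363.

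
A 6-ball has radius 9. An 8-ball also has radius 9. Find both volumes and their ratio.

V_6(9.0) ≈ 2.74633e+06. V_8(9.0) ≈ 1.74714e+08. Ratio V_6/V_8 ≈ 0.01572.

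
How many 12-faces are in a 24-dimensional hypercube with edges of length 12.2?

An n-cube has C(n,k)·2^(n-k) k-faces. Here C(24,12)·2^12 = 2704156·4096 = 11076222976.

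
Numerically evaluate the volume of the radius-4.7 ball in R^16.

Volume = π^{16/2}·(4.7)^16/Γ(9) ≈ 1.33427e+10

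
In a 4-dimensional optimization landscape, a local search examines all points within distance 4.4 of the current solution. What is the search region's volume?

V_4(4.4) = π^(4/2) · (4.4)^4 / Γ(4/2 + 1) ≈ 1849.61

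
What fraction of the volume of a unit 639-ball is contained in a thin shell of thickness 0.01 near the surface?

1 - (1-0.01)^639 ≈ 0.998375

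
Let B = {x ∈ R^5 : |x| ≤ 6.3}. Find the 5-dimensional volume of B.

V_5(6.3) = π^(5/2) · (6.3)^5 / Γ(5/2 + 1) ≈ 52239.8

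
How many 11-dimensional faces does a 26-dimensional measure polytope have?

f_11(26-cube) = (26 choose 11) · 2^15 = 253170810880.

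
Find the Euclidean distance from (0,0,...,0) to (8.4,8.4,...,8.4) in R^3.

Diagonal = √3 · 8.4 ≈ 14.5492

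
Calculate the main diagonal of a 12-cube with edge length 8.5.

Diagonal = √12 · 8.5 ≈ 29.4449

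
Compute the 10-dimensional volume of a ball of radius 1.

V_10(1) = π^(10/2) · (1)^10 / Γ(10/2 + 1) = π^5/120 ≈ 2.55016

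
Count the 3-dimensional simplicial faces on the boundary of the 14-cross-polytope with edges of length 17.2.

f_3(14-orthoplex) = 2^4 · (14 choose 4) = 16016.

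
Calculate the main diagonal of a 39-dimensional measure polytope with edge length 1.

The space diagonal of an n-cube of side s is s√n. Here 1·√39 ≈ 6.245.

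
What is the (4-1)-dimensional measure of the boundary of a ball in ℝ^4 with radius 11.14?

S_4(11.14) = 2·π^(4/2)·(11.14)^3 / Γ(4/2) ≈ 27288.9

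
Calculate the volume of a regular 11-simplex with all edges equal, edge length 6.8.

V_11 = √(12) · 6.8^11 / (11! · 2^(11/2)) ≈ 2.75656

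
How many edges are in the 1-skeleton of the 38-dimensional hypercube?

Each of the 2^38 = 274877906944 vertices has degree 38; total edges = 38·2^38/2 = 5222680231936.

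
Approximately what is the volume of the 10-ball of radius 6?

V = 2519424·π^5/5 ≈ 1.54199e+08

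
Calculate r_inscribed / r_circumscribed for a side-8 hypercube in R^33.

r_in = 8/2 (half the side); r_out = 8√33/2 (half the diagonal). Ratio = 1/√33 ≈ 0.174078.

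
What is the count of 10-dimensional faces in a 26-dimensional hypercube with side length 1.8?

An n-cube has C(n,k)·2^(n-k) k-faces. Here C(26,10)·2^16 = 5311735·65536 = 348109864960.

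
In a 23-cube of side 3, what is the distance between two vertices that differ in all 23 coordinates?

Diagonal = √23 · 3 ≈ 14.3875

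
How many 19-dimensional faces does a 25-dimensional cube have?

Number of 19-faces = C(25,19) · 2^(25-19) = 177100 · 64 = 11334400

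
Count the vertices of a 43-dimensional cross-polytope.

The 43-dimensional cross-polytope has 2n = 2·43 = 86 vertices.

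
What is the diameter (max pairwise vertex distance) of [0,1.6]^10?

||(1.6,1.6,...,1.6)|| = √(10)·1.6 ≈ 5.05964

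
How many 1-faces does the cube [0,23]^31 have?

Each of the 2^31 = 2147483648 vertices has degree 31; total edges = 31·2^31/2 = 33285996544.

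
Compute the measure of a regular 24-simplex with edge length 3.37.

V_24 = √(25) · 3.37^24 / (24! · 2^(24/2)) ≈ 9.05778e-15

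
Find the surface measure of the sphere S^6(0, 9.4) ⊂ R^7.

|∂B_7(9.4)| ≈ 2.28163e+07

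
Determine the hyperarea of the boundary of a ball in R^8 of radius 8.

|∂B_8(8)| = 2097152·π^4/3 ≈ 6.80939e+07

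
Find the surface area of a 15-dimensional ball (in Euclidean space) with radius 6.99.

S_15(6.99) = 2·π^(15/2)·(6.99)^14 / Γ(15/2) ≈ 3.80366e+12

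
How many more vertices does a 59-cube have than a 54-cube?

The 59-cube has 2^59 = 576460752303423488 vertices. The 54-cube has 2^54 = 18014398509481984 vertices. Difference: 576460752303423488 - 18014398509481984 = 558446353793941504.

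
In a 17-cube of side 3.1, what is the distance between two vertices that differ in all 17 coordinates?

d = √(3.1² + 3.1² + ... + 3.1²) [17 terms] = √(17·3.1²) = 3.1√17 ≈ 12.7816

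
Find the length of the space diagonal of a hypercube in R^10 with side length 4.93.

d = √(4.93² + 4.93² + ... + 4.93²) [10 terms] = √(10·4.93²) = 4.93√10 ≈ 15.59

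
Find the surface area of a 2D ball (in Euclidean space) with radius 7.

The surface area of an n-ball is 2π^(n/2) r^(n-1) / Γ(n/2). For n=2, r=7: 2πr = 2π·7 ≈ 43.9823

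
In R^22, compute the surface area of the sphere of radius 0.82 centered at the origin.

S_22(0.82) = 2·π^(22/2)·(0.82)^21 / Γ(22/2) ≈ 0.00251192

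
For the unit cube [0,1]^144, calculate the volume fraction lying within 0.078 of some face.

1 - (1 - 2·0.078)^144 = 1 - 0.844^144 ≈ 1 - 2.474e-11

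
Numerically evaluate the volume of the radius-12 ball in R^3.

Volume = π^{3/2}·(12)^3/Γ(5/2) = 2304·π ≈ 7238.23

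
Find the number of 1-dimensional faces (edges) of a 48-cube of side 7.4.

Each of the 2^48 = 281474976710656 vertices has degree 48; total edges = 48·2^48/2 = 6755399441055744.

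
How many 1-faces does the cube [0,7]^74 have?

An n-cube has n·2^(n-1) edges. With n = 74: 74·9444732965739290427392 = 698910239464707491627008.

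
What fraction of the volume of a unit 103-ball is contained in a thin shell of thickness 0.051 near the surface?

Shell fraction = 1 - (1-0.051)^103 ≈ 0.995446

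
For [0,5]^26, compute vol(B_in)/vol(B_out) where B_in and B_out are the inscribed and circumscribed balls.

The radii are 5/2 and 5√26/2, so the volume ratio is (1/√26)^26 = 26^{-26/2} ≈ 4.03038e-19.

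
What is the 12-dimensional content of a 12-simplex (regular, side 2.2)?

Volume = 2.2^12 · √(13/2^12) / 12! ≈ 1.51191e-06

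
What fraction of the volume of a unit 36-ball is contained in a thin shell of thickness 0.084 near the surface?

1 - (1-0.084)^36 ≈ 0.957515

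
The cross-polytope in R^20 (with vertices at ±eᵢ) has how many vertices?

The vertices are ±e_1, ..., ±e_20, so there are 2·20 = 40.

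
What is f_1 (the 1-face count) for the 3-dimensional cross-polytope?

An n-cross-polytope has 2^(k+1)·C(n,k+1) k-faces. Here 2^2·C(3,2) = 4·3 = 12.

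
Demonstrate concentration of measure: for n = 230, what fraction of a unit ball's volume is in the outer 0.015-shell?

1 - (1-0.015)^230 ≈ 0.969073 ≈ 96.91%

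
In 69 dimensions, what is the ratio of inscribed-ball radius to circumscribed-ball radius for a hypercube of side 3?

For an n-cube of any side s, the inradius is s/2 and the circumradius is s√n/2, so the ratio is 1/√69 ≈ 0.120386.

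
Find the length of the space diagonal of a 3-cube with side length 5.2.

The space diagonal of an n-cube of side s is s√n. Here 5.2·√3 ≈ 9.00666.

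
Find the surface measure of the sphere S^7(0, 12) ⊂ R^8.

|∂B_8(12)| = 11943936·π^4 ≈ 1.16345e+09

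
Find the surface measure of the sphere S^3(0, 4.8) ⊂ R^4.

The surface area of an n-ball is 2π^(n/2) r^(n-1) / Γ(n/2). For n=4, r=4.8: 2183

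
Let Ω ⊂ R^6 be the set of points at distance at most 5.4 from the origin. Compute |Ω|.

The n-ball volume is π^(n/2)·r^n/Γ(n/2+1). With n=6, r=5.4: V ≈ 128133.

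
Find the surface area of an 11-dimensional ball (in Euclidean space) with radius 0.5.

S = n·V_n(r)/r = 11·V_11(0.5)/0.5 (volume-to-surface relation), giving π^5/15120 ≈ 0.0202394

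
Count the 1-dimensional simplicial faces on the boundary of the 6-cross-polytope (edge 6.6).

An n-cross-polytope has 2^(k+1)·C(n,k+1) k-faces. Here 2^2·C(6,2) = 4·15 = 60.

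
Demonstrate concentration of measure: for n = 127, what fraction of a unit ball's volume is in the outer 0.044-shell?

1 - (1-0.044)^127 ≈ 0.996703 ≈ 99.67%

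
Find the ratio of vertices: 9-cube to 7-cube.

The 9-cube has 2^9 = 512 vertices. The 7-cube has 2^7 = 128 vertices. Ratio: 512/128 = 4.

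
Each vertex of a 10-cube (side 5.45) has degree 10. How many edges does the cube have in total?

Each of the 2^10 = 1024 vertices has degree 10; total edges = 10·2^10/2 = 5120.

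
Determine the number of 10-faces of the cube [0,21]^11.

f_10(11-cube) = (11 choose 10) · 2^1 = 22.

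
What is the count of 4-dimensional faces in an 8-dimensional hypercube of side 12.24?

An n-cube has C(n,k)·2^(n-k) k-faces. Here C(8,4)·2^4 = 70·16 = 1120.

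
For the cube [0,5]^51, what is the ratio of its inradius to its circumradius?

For an n-cube of any side s, the inradius is s/2 and the circumradius is s√n/2, so the ratio is 1/√51 ≈ 0.140028.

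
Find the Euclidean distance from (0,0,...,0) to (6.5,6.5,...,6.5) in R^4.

Diagonal = √4 · 6.5 = 13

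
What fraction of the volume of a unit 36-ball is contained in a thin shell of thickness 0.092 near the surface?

V(inner)/V(outer) = ((1-0.092)/1)^36 ≈ 0.03098, so the shell fraction is 0.969019.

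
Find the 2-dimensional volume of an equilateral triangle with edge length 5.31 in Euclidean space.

Area = (√3/4) · 5.31² = 12.2093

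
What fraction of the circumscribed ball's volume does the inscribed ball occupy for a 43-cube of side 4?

V_in/V_out = n^(-n/2) = 43^(-43/2) ≈ 7.59326e-36.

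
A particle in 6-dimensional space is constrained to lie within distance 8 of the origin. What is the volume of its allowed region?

Volume = π^{6/2}·(8)^6/Γ(4) = 131072·π^3/3 ≈ 1.35468e+06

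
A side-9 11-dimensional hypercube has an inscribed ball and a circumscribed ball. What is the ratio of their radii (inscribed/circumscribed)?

r_in = 9/2 (half the side); r_out = 9√11/2 (half the diagonal). Ratio = 1/√11 ≈ 0.301511.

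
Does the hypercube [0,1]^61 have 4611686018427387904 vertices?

False. The 61-cube has 2^61 = 2305843009213693952 vertices.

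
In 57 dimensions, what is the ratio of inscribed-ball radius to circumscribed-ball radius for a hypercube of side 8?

r_in = 8/2 (half the side); r_out = 8√57/2 (half the diagonal). Ratio = 1/√57 ≈ 0.132453.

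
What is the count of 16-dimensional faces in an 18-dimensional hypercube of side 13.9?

Number of 16-faces = C(18,16) · 2^(18-16) = 153 · 4 = 612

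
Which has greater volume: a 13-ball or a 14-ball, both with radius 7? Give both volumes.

V_13(7) ≈ 8.82299e+10. V_14(7) ≈ 4.06435e+11. The 14-ball is larger.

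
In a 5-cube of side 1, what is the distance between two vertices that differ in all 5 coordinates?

The space diagonal of an n-cube of side s is s√n. Here 1·√5 ≈ 2.23607.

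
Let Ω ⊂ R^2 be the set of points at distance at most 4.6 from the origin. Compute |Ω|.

Volume = π^{2/2}·(4.6)^2/Γ(2) ≈ 66.4761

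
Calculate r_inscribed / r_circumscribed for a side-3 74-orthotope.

Ratio = (s/2)/(s√74/2) = 74^(-1/2) ≈ 0.116248.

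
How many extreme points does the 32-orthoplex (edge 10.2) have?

The vertices are ±e_1, ..., ±e_32, so there are 2·32 = 64.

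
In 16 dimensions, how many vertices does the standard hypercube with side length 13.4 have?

Number of vertices = 2^16 = 65536.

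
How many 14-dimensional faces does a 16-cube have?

Choose 14 of 16 axes to span the face (C(16,14) = 120 ways), then fix each of the remaining 2 coordinates at one of its two extreme values (2^2 = 4 ways): 120·4 = 480.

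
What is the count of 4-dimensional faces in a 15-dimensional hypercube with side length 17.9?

f_4(15-cube) = (15 choose 4) · 2^11 = 2795520.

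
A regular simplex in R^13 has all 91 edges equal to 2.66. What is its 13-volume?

For a regular n-simplex with edge a, V = (a^n / n!)·√((n+1)/2^n). With a=2.66, n=13: V ≈ 2.2159e-06.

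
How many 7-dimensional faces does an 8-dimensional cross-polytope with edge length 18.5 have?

An n-cross-polytope has 2^(k+1)·C(n,k+1) k-faces. Here 2^8·C(8,8) = 256·1 = 256.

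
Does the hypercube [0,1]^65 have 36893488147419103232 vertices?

True. The 65-cube has 2^65 = 36893488147419103232 vertices.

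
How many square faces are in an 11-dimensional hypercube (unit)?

f_2(11-cube) = (11 choose 2) · 2^9 = 28160.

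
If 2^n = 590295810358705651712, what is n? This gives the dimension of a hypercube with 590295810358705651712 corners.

The n-cube has 2^n vertices, and 590295810358705651712 = 2^69, so n = 69.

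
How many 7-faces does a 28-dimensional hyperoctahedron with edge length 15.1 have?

f_7(28-orthoplex) = 2^8 · (28 choose 8) = 795674880.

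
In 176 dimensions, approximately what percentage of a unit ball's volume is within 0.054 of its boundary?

1 - (1-0.054)^176 ≈ 0.999943 ≈ 99.9943%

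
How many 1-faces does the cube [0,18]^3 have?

Number of 1-faces = C(3,1)·2^(3-1) = 3·4 = 12.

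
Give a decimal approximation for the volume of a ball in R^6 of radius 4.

V_6(4) = π^(6/2) · (4)^6 / Γ(6/2 + 1) = 2048·π^3/3 ≈ 21167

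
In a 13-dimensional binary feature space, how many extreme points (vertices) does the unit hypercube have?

The 13-cube has 2^13 = 8192 vertices.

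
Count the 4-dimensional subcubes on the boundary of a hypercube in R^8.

An n-cube has C(n,k)·2^(n-k) k-faces. Here C(8,4)·2^4 = 70·16 = 1120.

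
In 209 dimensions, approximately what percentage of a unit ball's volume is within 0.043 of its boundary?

1 - (1-0.043)^209 ≈ 0.999898 ≈ 99.9898%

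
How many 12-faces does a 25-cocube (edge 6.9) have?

Number of 12-faces = 2^(12+1) · C(25,12+1) = 8192 · 5200300 = 42600857600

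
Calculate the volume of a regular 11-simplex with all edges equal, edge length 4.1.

Volume = 4.1^11 · √(12/2^11) / 11! ≈ 0.0105534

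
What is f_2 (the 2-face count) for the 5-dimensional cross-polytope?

An n-cross-polytope has 2^(k+1)·C(n,k+1) k-faces. Here 2^3·C(5,3) = 8·10 = 80.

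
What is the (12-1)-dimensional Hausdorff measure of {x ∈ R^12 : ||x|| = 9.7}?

The surface area of an n-ball is 2π^(n/2) r^(n-1) / Γ(n/2). For n=12, r=9.7: 1.14614e+12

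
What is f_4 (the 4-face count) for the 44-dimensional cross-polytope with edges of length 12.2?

Number of 4-faces = 2^(4+1) · C(44,4+1) = 32 · 1086008 = 34752256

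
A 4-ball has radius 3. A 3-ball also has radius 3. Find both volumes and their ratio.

V_4(3) ≈ 399.719. V_3(3) ≈ 113.097. Ratio V_4/V_3 ≈ 3.534.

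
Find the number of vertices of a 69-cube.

Each vertex is a binary string of length 69, so there are 2^69 = 590295810358705651712.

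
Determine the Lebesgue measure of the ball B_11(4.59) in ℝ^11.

The n-ball volume is π^(n/2)·r^n/Γ(n/2+1). With n=11, r=4.59: V ≈ 3.58959e+07.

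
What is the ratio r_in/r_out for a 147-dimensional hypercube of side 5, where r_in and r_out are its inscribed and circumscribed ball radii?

r_in = 5/2 (half the side); r_out = 5√147/2 (half the diagonal). Ratio = 1/√147 ≈ 0.0824786.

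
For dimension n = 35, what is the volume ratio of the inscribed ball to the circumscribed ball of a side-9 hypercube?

The radii are 9/2 and 9√35/2, so the volume ratio is (1/√35)^35 = 35^{-35/2} ≈ 9.52378e-28.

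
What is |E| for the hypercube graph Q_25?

The 25-cube has n·2^(n-1) = 25·2^24 = 25·16777216 = 419430400 edges.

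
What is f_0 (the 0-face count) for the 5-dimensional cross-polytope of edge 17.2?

Number of 0-faces = 2^(0+1) · C(5,0+1) = 2 · 5 = 10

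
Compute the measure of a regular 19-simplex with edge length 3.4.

Volume = 3.4^19 · √(20/2^19) / 19! ≈ 6.36407e-10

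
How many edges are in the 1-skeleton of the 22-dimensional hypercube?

Each of the 2^22 = 4194304 vertices has degree 22; total edges = 22·2^22/2 = 46137344.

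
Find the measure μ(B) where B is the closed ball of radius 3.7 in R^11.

Volume = π^{11/2}·(3.7)^11/Γ(13/2) ≈ 3.35215e+06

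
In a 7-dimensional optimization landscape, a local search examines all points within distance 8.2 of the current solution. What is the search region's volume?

Volume = π^{7/2}·(8.2)^7/Γ(9/2) ≈ 1.17782e+07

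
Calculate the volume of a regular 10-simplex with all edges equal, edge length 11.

For a regular n-simplex with edge a, V = (a^n / n!)·√((n+1)/2^n). With a=11, n=10: V ≈ 740.816.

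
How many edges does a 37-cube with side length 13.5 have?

Each of the 2^37 = 137438953472 vertices has degree 37; total edges = 37·2^37/2 = 2542620639232.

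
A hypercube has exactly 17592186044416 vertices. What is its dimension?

2^n = 17592186044416 ⇒ n = log_2(17592186044416) = 44.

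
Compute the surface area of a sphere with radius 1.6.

The surface area of an n-ball is 2π^(n/2) r^(n-1) / Γ(n/2). For n=3, r=1.6: 4πr² = 4π·(1.6)² ≈ 32.1699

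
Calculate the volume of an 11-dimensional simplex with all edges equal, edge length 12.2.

V_11 = √(12) · 12.2^11 / (11! · 2^(11/2)) ≈ 1708.94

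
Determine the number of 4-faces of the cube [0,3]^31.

An n-cube has C(n,k)·2^(n-k) k-faces. Here C(31,4)·2^27 = 31465·134217728 = 4223160811520.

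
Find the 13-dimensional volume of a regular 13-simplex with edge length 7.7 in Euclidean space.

Volume = 7.7^13 · √(14/2^13) / 13! ≈ 2.22059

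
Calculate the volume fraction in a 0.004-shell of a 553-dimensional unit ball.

1 - (1-0.004)^553 ≈ 0.891003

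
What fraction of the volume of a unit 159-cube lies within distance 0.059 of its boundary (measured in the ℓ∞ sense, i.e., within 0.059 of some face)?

The inner cube has side 1-2·0.059 = 0.882 and volume (0.882)^159 ≈ 2.136e-09, so the shell holds 0.9999999979 of the volume.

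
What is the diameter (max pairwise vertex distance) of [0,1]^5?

||(1,1,...,1)|| = √(5)·1 ≈ 2.23607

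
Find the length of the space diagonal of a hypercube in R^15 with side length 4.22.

d = √(4.22² + 4.22² + ... + 4.22²) [15 terms] = √(15·4.22²) = 4.22√15 ≈ 16.344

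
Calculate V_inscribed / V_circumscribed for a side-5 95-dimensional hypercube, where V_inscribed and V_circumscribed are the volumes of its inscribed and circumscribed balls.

The radii are 5/2 and 5√95/2, so the volume ratio is (1/√95)^95 = 95^{-95/2} ≈ 1.14322e-94.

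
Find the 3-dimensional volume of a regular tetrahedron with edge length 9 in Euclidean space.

Volume = (√2/12) · 9³ = 85.9135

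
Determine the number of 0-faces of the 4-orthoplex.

Number of 0-faces = 2^(0+1) · C(4,0+1) = 2 · 4 = 8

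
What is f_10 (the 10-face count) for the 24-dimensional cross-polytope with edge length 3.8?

Each 10-face is the convex hull of 11 vertices, one chosen as ±e_i from each of 11 distinct axes: 2^11·C(24,11) = 5112102912.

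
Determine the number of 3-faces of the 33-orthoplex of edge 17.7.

f_3(33-orthoplex) = 2^4 · (33 choose 4) = 654720.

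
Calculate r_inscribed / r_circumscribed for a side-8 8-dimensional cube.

Ratio = (s/2)/(s√8/2) = 8^(-1/2) ≈ 0.353553.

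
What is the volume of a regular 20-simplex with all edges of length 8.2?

Volume = 8.2^20 · √(21/2^20) / 20! ≈ 0.00347506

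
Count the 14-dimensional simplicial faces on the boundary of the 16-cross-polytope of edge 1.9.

Number of 14-faces = 2^(14+1) · C(16,14+1) = 32768 · 16 = 524288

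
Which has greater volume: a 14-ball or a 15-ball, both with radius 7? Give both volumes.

V_14(7) ≈ 4.06435e+11. V_15(7) ≈ 1.81093e+12. The 15-ball is larger.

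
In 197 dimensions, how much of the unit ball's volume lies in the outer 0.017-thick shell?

1 - (1-0.017)^197 ≈ 0.965877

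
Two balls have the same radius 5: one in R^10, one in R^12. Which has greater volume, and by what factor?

V_10(5) ≈ 2.49039e+07, V_12(5) ≈ 3.25992e+08. The 12-ball is larger by a factor of 13.09.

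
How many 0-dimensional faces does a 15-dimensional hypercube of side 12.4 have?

Choose 0 of 15 axes to span the face (C(15,0) = 1 way), then fix each of the remaining 15 coordinates at one of its two extreme values (2^15 = 32768 ways): 1·32768 = 32768.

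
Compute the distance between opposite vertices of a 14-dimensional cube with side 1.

d = √(1² + 1² + ... + 1²) [14 terms] = √(14·1²) = 1√14 ≈ 3.74166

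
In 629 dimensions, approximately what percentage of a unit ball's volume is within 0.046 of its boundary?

1 - (1-0.046)^629 ≈ 1 - 1.368e-13 ≈ (100 - 1.37e-11)%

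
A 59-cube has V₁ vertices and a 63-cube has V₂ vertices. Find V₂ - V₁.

V₁ = 2^59 = 576460752303423488. V₂ = 2^63 = 9223372036854775808. V₂ - V₁ = 8646911284551352320.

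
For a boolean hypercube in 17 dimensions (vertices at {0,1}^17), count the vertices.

The 17-cube has 2^17 = 131072 vertices.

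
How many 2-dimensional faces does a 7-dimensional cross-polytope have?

An n-cross-polytope has 2^(k+1)·C(n,k+1) k-faces. Here 2^3·C(7,3) = 8·35 = 280.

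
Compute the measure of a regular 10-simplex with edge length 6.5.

For a regular n-simplex with edge a, V = (a^n / n!)·√((n+1)/2^n). With a=6.5, n=10: V ≈ 3.84518.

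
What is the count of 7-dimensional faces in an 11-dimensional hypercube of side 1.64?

f_7(11-cube) = (11 choose 7) · 2^4 = 5280.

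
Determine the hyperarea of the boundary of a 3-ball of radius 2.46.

|∂B_3(2.46)| = 4πr² = 4π·(2.46)² ≈ 76.0466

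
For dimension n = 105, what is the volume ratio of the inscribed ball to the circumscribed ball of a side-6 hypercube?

V_in / V_out = (r_in/r_out)^105 = (1/√105)^105 = 105^(-105/2) ≈ 7.71901e-107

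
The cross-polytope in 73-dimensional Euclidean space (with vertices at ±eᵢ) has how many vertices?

Number of vertices = 2n = 146.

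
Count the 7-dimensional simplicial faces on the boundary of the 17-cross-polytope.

An n-cross-polytope has 2^(k+1)·C(n,k+1) k-faces. Here 2^8·C(17,8) = 256·24310 = 6223360.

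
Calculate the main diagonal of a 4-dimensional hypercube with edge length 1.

||(1,1,...,1)|| = √(4)·1 = 2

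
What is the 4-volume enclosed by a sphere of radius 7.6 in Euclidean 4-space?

V_4(7.6) = π^(4/2) · (7.6)^4 / Γ(4/2 + 1) ≈ 16463.6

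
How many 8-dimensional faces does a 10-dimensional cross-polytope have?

An n-cross-polytope has 2^(k+1)·C(n,k+1) k-faces. Here 2^9·C(10,9) = 512·10 = 5120.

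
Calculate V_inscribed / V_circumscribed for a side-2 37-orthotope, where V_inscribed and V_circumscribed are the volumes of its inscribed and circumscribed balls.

Volume scales as r^n, and r_in/r_out = 1/√37, giving (1/√37)^37 ≈ 9.73348e-30.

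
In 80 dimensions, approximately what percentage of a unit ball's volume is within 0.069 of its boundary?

1 - (1-0.069)^80 ≈ 0.996719 ≈ 99.67%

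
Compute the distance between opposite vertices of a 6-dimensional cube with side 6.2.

||(6.2,6.2,...,6.2)|| = √(6)·6.2 ≈ 15.1868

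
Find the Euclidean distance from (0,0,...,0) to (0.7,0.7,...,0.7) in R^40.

The space diagonal of an n-cube of side s is s√n. Here 0.7·√40 ≈ 4.42719.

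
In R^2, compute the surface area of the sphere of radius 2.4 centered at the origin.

S = n·V_n(r)/r = 2·V_2(2.4)/2.4 (volume-to-surface relation), giving 2πr = 2π·2.4 ≈ 15.0796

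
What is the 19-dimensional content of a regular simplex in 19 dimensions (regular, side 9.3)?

V_19 = √(20) · 9.3^19 / (19! · 2^(19/2)) ≈ 0.127883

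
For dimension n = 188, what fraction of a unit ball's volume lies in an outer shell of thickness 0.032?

1 - (1-0.032)^188 ≈ 0.997789 ≈ 99.78%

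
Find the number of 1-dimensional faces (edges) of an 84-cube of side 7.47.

An n-cube has n·2^(n-1) edges. With n = 84: 84·9671406556917033397649408 = 812398150781030805402550272.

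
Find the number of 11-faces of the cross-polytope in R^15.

f_11(15-orthoplex) = 2^12 · (15 choose 12) = 1863680.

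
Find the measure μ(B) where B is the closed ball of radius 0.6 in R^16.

Volume = π^{16/2}·(0.6)^16/Γ(9) ≈ 6.63894e-05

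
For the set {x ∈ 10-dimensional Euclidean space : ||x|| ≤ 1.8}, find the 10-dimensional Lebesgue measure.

The n-ball volume is π^(n/2)·r^n/Γ(n/2+1). With n=10, r=1.8: V ≈ 910.528.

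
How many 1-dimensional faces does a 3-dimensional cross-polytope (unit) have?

Each 1-face is the convex hull of 2 vertices, one chosen as ±e_i from each of 2 distinct axes: 2^2·C(3,2) = 12.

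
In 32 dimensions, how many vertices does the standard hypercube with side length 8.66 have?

An n-cube has 2^n vertices; for n = 32 that is 2^32 = 4294967296.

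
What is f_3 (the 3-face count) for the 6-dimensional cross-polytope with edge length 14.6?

f_3(6-orthoplex) = 2^4 · (6 choose 4) = 240.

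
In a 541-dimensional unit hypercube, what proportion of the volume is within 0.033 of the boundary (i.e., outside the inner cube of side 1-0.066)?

Shell fraction = 1 - (1-0.066)^541 ≈ 1 - 9.071e-17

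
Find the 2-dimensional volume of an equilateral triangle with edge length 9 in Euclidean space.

Area = (√3/4) · 9² = 35.074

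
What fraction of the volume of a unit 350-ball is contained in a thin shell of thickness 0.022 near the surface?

Shell fraction = 1 - (1-0.022)^350 ≈ 0.999584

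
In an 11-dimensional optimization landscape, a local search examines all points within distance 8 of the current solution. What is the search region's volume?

V = 549755813888·π^5/10395 ≈ 1.61843e+10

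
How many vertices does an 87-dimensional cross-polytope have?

The 87-dimensional cross-polytope has 2n = 2·87 = 174 vertices.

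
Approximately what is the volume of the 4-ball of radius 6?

Volume = π^{4/2}·(6)^4/Γ(3) = 648·π^2 ≈ 6395.5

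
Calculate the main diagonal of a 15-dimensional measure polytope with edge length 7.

d = √(7² + 7² + ... + 7²) [15 terms] = √(15·7²) = 7√15 ≈ 27.1109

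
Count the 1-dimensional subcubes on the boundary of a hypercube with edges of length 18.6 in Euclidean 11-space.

An n-cube has C(n,k)·2^(n-k) k-faces. Here C(11,1)·2^10 = 11·1024 = 11264.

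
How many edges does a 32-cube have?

The 32-cube has n·2^(n-1) = 32·2^31 = 32·2147483648 = 68719476736 edges.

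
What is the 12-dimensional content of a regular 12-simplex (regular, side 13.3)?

Volume = 13.3^12 · √(13/2^12) / 12! ≈ 3603.08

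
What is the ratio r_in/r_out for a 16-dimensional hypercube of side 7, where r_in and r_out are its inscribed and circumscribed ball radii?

r_in = 7/2 (half the side); r_out = 7√16/2 (half the diagonal). Ratio = 1/√16 ≈ 0.25.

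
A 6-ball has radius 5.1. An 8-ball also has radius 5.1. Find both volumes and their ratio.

V_6(5.1) ≈ 90932.6. V_8(5.1) ≈ 1.85759e+06. Ratio V_6/V_8 ≈ 0.04895.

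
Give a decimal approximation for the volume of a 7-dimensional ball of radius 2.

Volume = π^{7/2}·(2)^7/Γ(9/2) = 2048·π^3/105 ≈ 604.77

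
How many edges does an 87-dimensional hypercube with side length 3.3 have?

Each of the 2^87 = 154742504910672534362390528 vertices has degree 87; total edges = 87·2^87/2 = 6731298963614255244763987968.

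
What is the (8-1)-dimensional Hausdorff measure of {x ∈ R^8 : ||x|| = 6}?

S = n·V_n(r)/r = 8·V_8(6)/6 (volume-to-surface relation), giving 93312·π^4 ≈ 9.08944e+06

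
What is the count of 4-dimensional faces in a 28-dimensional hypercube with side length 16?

f_4(28-cube) = (28 choose 4) · 2^24 = 343513497600.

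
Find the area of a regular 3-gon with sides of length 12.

Area = (√3/4) · 12² = 62.3538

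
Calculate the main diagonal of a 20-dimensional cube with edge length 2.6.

The space diagonal of an n-cube of side s is s√n. Here 2.6·√20 ≈ 11.6276.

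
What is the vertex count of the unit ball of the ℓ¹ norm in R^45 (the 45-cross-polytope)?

The vertices are ±e_1, ..., ±e_45, so there are 2·45 = 90.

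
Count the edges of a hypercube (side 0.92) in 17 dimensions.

Number of 1-faces = C(17,1)·2^(17-1) = 17·65536 = 1114112.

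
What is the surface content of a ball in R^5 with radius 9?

|∂B_5(9)| = 17496·π^2 ≈ 172679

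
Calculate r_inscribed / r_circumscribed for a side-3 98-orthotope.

Ratio = (s/2)/(s√98/2) = 98^(-1/2) ≈ 0.101015.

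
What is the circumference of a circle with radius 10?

|∂B_2(10)| = 2πr = 2π·10 ≈ 62.8319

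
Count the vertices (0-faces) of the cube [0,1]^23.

The 23-cube has 2^23 = 8388608 vertices.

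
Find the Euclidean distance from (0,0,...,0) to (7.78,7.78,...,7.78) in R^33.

Diagonal = √33 · 7.78 ≈ 44.6927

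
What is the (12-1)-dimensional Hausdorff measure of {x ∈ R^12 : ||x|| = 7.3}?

The surface area of an n-ball is 2π^(n/2) r^(n-1) / Γ(n/2). For n=12, r=7.3: 5.02689e+10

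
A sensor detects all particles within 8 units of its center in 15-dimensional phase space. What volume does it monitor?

V_15(8) = π^(15/2) · (8)^15 / Γ(15/2 + 1) = 9007199254740992·π^7/2027025 ≈ 1.34208e+13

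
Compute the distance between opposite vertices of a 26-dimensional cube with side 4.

The space diagonal of an n-cube of side s is s√n. Here 4·√26 ≈ 20.3961.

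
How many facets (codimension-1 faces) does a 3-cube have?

f_2(3-cube) = (3 choose 2) · 2^1 = 6.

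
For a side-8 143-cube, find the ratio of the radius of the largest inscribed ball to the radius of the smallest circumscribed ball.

For an n-cube of any side s, the inradius is s/2 and the circumradius is s√n/2, so the ratio is 1/√143 ≈ 0.0836242.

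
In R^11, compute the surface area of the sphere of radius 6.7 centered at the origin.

The surface area of an n-ball is 2π^(n/2) r^(n-1) / Γ(n/2). For n=11, r=6.7: 3.77786e+09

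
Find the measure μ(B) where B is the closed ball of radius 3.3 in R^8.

The n-ball volume is π^(n/2)·r^n/Γ(n/2+1). With n=8, r=3.3: V ≈ 57082.1.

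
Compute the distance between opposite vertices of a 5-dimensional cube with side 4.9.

The space diagonal of an n-cube of side s is s√n. Here 4.9·√5 ≈ 10.9567.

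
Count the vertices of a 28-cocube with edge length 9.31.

An n-cross-polytope has 2n vertices; here n = 28, giving 56.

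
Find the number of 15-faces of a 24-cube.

Number of 15-faces = C(24,15) · 2^(24-15) = 1307504 · 512 = 669442048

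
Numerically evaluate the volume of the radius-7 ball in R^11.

V = 18078415936·π^5/1485 ≈ 3.72549e+09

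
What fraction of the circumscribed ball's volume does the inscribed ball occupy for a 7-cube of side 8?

V_in / V_out = (r_in/r_out)^7 = (1/√7)^7 = 7^(-7/2) ≈ 0.00110194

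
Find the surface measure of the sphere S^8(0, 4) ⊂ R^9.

S_9(4) = 2·π^(9/2)·(4)^8 / Γ(9/2) = 2097152·π^4/105 ≈ 1.94554e+06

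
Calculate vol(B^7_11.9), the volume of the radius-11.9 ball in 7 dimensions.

Volume = π^{7/2}·(11.9)^7/Γ(9/2) ≈ 1.59665e+08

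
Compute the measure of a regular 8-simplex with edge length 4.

For a regular n-simplex with edge a, V = (a^n / n!)·√((n+1)/2^n). With a=4, n=8: V ≈ 0.304762.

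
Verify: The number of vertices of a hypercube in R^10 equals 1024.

True. The 10-cube has 2^10 = 1024 vertices.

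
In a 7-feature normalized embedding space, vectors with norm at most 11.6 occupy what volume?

Volume = π^{7/2}·(11.6)^7/Γ(9/2) ≈ 1.33532e+08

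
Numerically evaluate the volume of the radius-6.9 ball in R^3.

The n-ball volume is π^(n/2)·r^n/Γ(n/2+1). With n=3, r=6.9: V ≈ 1376.06.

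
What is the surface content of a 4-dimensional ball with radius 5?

|∂B_4(5)| = 250·π^2 ≈ 2467.4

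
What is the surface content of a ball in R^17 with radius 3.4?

S_17(3.4) = 2·π^(17/2)·(3.4)^16 / Γ(17/2) ≈ 7.64315e+08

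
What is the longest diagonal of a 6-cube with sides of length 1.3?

||(1.3,1.3,...,1.3)|| = √(6)·1.3 ≈ 3.18434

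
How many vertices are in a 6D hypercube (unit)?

Choose 0 of 6 axes to span the face (C(6,0) = 1 way), then fix each of the remaining 6 coordinates at one of its two extreme values (2^6 = 64 ways): 1·64 = 64.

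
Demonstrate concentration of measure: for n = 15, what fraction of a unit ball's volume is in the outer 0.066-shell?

1 - (1-0.066)^15 ≈ 0.64091 ≈ 64.09%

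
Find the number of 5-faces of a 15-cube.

Number of 5-faces = C(15,5) · 2^(15-5) = 3003 · 1024 = 3075072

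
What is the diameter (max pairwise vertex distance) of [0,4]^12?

Diagonal = √12 · 4 ≈ 13.8564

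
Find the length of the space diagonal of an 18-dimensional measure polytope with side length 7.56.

d = √(7.56² + 7.56² + ... + 7.56²) [18 terms] = √(18·7.56²) = 7.56√18 ≈ 32.0744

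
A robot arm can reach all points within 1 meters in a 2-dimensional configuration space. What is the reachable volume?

V_2(1) = π^(2/2) · (1)^2 / Γ(2/2 + 1) = π ≈ 3.14159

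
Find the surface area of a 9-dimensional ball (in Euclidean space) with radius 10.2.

S_9(10.2) = 2·π^(9/2)·(10.2)^8 / Γ(9/2) ≈ 3.47826e+09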